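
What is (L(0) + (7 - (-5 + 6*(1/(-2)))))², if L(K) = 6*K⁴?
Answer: 225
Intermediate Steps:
(L(0) + (7 - (-5 + 6*(1/(-2)))))² = (6*0⁴ + (7 - (-5 + 6*(1/(-2)))))² = (6*0 + (7 - (-5 + 6*(1*(-½)))))² = (0 + (7 - (-5 + 6*(-½))))² = (0 + (7 - (-5 - 3)))² = (0 + (7 - 1*(-8)))² = (0 + (7 + 8))² = (0 + 15)² = 15² = 225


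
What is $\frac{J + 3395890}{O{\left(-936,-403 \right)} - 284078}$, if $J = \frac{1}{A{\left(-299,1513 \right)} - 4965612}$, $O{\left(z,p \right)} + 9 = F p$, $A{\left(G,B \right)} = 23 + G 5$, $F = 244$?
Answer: $- \frac{16867670884759}{1899507296196} \approx -8.88$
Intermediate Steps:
$A{\left(G,B \right)} = 23 + 5 G$
$O{\left(z,p \right)} = -9 + 244 p$
$J = - \frac{1}{4967084}$ ($J = \frac{1}{\left(23 + 5 \left(-299\right)\right) - 4965612} = \frac{1}{\left(23 - 1495\right) - 4965612} = \frac{1}{-1472 - 4965612} = \frac{1}{-4967084} = - \frac{1}{4967084} \approx -2.0133 \cdot 10^{-7}$)
$\frac{J + 3395890}{O{\left(-936,-403 \right)} - 284078} = \frac{- \frac{1}{4967084} + 3395890}{\left(-9 + 244 \left(-403\right)\right) - 284078} = \frac{16867670884759}{4967084 \left(\left(-9 - 98332\right) - 284078\right)} = \frac{16867670884759}{4967084 \left(-98341 - 284078\right)} = \frac{16867670884759}{4967084 \left(-382419\right)} = \frac{16867670884759}{4967084} \left(- \frac{1}{382419}\right) = - \frac{16867670884759}{1899507296196}$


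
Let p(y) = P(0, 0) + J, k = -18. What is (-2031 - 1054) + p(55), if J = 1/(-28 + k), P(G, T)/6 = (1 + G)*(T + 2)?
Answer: -141359/46 ≈ -3073.0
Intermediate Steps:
P(G, T) = 6*(1 + G)*(2 + T) (P(G, T) = 6*((1 + G)*(T + 2)) = 6*((1 + G)*(2 + T)) = 6*(1 + G)*(2 + T))
J = -1/46 (J = 1/(-28 - 18) = 1/(-46) = -1/46 ≈ -0.021739)
p(y) = 551/46 (p(y) = (12 + 6*0 + 12*0 + 6*0*0) - 1/46 = (12 + 0 + 0 + 0) - 1/46 = 12 - 1/46 = 551/46)
(-2031 - 1054) + p(55) = (-2031 - 1054) + 551/46 = -3085 + 551/46 = -141359/46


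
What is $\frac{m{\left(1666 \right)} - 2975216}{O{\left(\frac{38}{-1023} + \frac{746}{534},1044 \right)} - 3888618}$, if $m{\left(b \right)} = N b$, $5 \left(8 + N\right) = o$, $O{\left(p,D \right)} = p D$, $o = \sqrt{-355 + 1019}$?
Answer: $\frac{3488435456}{4537406979} - \frac{7223062 \sqrt{166}}{42133064805} \approx 0.76661$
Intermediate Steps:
$o = 2 \sqrt{166}$ ($o = \sqrt{664} = 2 \sqrt{166} \approx 25.768$)
$O{\left(p,D \right)} = D p$
$N = -8 + \frac{2 \sqrt{166}}{5} \approx -2.8464$
$m{\left(b \right)} = b \left(-8 + \frac{2 \sqrt{166}}{5}\right)$ ($m{\left(b \right)} = \left(-8 + \frac{2 \sqrt{166}}{5}\right) b = b \left(-8 + \frac{2 \sqrt{166}}{5}\right)$)
$\frac{m{\left(1666 \right)} - 2975216}{O{\left(\frac{38}{-1023} + \frac{746}{534},1044 \right)} - 3888618} = \frac{\frac{2}{5} \cdot 1666 \left(-20 + \sqrt{166}\right) - 2975216}{1044 \left(\frac{38}{-1023} + \frac{746}{534}\right) - 3888618} = \frac{\left(-13328 + \frac{3332 \sqrt{166}}{5}\right) - 2975216}{1044 \left(38 \left(- \frac{1}{1023}\right) + 746 \cdot \frac{1}{534}\right) - 3888618} = \frac{-2988544 + \frac{3332 \sqrt{166}}{5}}{1044 \left(- \frac{38}{1023} + \frac{373}{267}\right) - 3888618} = \frac{-2988544 + \frac{3332 \sqrt{166}}{5}}{1044 \cdot \frac{123811}{91047} - 3888618} = \frac{-2988544 + \frac{3332 \sqrt{166}}{5}}{\frac{43086228}{30349} - 3888618} = \frac{-2988544 + \frac{3332 \sqrt{166}}{5}}{- \frac{117972581454}{30349}} = \left(-2988544 + \frac{3332 \sqrt{166}}{5}\right) \left(- \frac{30349}{117972581454}\right) = \frac{3488435456}{4537406979} - \frac{7223062 \sqrt{166}}{42133064805}$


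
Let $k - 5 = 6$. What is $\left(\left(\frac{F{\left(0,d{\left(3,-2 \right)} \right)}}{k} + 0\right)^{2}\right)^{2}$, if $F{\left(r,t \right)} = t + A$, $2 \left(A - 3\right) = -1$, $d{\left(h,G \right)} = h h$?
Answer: $\frac{279841}{234256} \approx 1.1946$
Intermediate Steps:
$d{\left(h,G \right)} = h^{2}$
$k = 11$ ($k = 5 + 6 = 11$)
$A = \frac{5}{2}$ ($A = 3 + \frac{1}{2} \left(-1\right) = 3 - \frac{1}{2} = \frac{5}{2} \approx 2.5$)
$F{\left(r,t \right)} = \frac{5}{2} + t$ ($F{\left(r,t \right)} = t + \frac{5}{2} = \frac{5}{2} + t$)
$\left(\left(\frac{F{\left(0,d{\left(3,-2 \right)} \right)}}{k} + 0\right)^{2}\right)^{2} = \left(\left(\frac{\frac{5}{2} + 3^{2}}{11} + 0\right)^{2}\right)^{2} = \left(\left(\left(\frac{5}{2} + 9\right) \frac{1}{11} + 0\right)^{2}\right)^{2} = \left(\left(\frac{23}{2} \cdot \frac{1}{11} + 0\right)^{2}\right)^{2} = \left(\left(\frac{23}{22} + 0\right)^{2}\right)^{2} = \left(\left(\frac{23}{22}\right)^{2}\right)^{2} = \left(\frac{529}{484}\right)^{2} = \frac{279841}{234256}$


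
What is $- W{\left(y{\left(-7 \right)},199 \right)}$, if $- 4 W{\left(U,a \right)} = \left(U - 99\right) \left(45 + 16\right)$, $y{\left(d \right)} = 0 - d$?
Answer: $-1403$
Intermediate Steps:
$y{\left(d \right)} = - d$
$W{\left(U,a \right)} = \frac{6039}{4} - \frac{61 U}{4}$ ($W{\left(U,a \right)} = - \frac{\left(U - 99\right) \left(45 + 16\right)}{4} = - \frac{\left(-99 + U\right) 61}{4} = - \frac{-6039 + 61 U}{4} = \frac{6039}{4} - \frac{61 U}{4}$)
$- W{\left(y{\left(-7 \right)},199 \right)} = - (\frac{6039}{4} - \frac{61 \left(\left(-1\right) \left(-7\right)\right)}{4}) = - (\frac{6039}{4} - \frac{427}{4}) = \left(-1\right) 1403 = -1403$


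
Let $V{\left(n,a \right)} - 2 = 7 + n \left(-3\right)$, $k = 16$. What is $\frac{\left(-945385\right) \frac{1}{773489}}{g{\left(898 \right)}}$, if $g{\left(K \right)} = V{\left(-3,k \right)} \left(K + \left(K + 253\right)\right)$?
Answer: $- \frac{945385}{28527821298} \approx -3.3139 \cdot 10^{-5}$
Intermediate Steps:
$V{\left(n,a \right)} = 9 - 3 n$ ($V{\left(n,a \right)} = 2 + \left(7 + n \left(-3\right)\right) = 2 - \left(-7 + 3 n\right) = 9 - 3 n$)
$g{\left(K \right)} = 4554 + 36 K$ ($g{\left(K \right)} = \left(9 - -9\right) \left(K + \left(K + 253\right)\right) = \left(9 + 9\right) \left(K + \left(253 + K\right)\right) = 18 \left(253 + 2 K\right) = 4554 + 36 K$)
$\frac{\left(-945385\right) \frac{1}{773489}}{g{\left(898 \right)}} = \frac{\left(-945385\right) \frac{1}{773489}}{4554 + 36 \cdot 898} = \frac{\left(-945385\right) \frac{1}{773489}}{4554 + 32328} = - \frac{945385}{773489 \cdot 36882} = \left(- \frac{945385}{773489}\right) \frac{1}{36882} = - \frac{945385}{28527821298}$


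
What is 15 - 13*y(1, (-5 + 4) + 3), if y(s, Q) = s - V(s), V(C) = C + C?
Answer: 28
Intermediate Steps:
V(C) = 2*C
y(s, Q) = -s (y(s, Q) = s - 2*s = -s)
15 - 13*y(1, (-5 + 4) + 3) = 15 - (-13) = 15 - 13*(-1) = 15 + 13 = 28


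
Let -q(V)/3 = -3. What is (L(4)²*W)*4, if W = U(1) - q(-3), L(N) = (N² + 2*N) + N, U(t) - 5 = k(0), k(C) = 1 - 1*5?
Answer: -25088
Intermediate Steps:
k(C) = -4 (k(C) = 1 - 5 = -4)
U(t) = 1 (U(t) = 5 - 4 = 1)
q(V) = 9 (q(V) = -3*(-3) = 9)
L(N) = N² + 3*N
W = -8 (W = 1 - 1*9 = 1 - 9 = -8)
(L(4)²*W)*4 = ((4*(3 + 4))²*(-8))*4 = ((4*7)²*(-8))*4 = (28²*(-8))*4 = (784*(-8))*4 = -6272*4 = -25088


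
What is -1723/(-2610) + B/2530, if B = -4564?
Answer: -151057/132066 ≈ -1.1438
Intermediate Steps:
-1723/(-2610) + B/2530 = -1723/(-2610) - 4564/2530 = -1723*(-1/2610) - 4564*1/2530 = 1723/2610 - 2282/1265 = -151057/132066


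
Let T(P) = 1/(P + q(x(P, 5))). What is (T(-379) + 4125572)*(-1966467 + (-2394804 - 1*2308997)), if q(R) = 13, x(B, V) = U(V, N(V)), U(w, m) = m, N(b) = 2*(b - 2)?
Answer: -5035916770138034/183 ≈ -2.7519e+13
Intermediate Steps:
N(b) = -4 + 2*b (N(b) = 2*(-2 + b) = -4 + 2*b)
x(B, V) = -4 + 2*V
T(P) = 1/(13 + P) (T(P) = 1/(P + 13) = 1/(13 + P))
(T(-379) + 4125572)*(-1966467 + (-2394804 - 1*2308997)) = (1/(13 - 379) + 4125572)*(-1966467 + (-2394804 - 1*2308997)) = (1/(-366) + 4125572)*(-1966467 + (-2394804 - 2308997)) = (-1/366 + 4125572)*(-1966467 - 4703801) = (1509959351/366)*(-6670268) = -5035916770138034/183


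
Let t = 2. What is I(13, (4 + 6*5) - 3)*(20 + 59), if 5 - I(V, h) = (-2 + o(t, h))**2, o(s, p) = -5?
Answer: -3476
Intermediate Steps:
I(V, h) = -44 (I(V, h) = 5 - (-2 - 5)**2 = 5 - 1*(-7)**2 = 5 - 1*49 = 5 - 49 = -44)
I(13, (4 + 6*5) - 3)*(20 + 59) = -44*(20 + 59) = -44*79 = -3476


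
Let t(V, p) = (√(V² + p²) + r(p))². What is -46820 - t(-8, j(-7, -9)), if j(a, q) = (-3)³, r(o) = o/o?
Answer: -47614 - 2*√793 ≈ -47670.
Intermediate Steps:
r(o) = 1
j(a, q) = -27
t(V, p) = (1 + √(V² + p²))² (t(V, p) = (√(V² + p²) + 1)² = (1 + √(V² + p²))²)
-46820 - t(-8, j(-7, -9)) = -46820 - (1 + √((-8)² + (-27)²))² = -46820 - (1 + √(64 + 729))² = -46820 - (1 + √793)²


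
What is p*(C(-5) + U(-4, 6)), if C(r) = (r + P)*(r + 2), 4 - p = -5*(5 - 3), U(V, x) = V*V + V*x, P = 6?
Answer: -154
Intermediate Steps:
U(V, x) = V² + V*x
p = 14 (p = 4 - (-5)*(5 - 3) = 4 - (-5)*2 = 4 - 1*(-10) = 4 + 10 = 14)
C(r) = (2 + r)*(6 + r) (C(r) = (r + 6)*(r + 2) = (6 + r)*(2 + r) = (2 + r)*(6 + r))
p*(C(-5) + U(-4, 6)) = 14*((12 + (-5)² + 8*(-5)) - 4*(-4 + 6)) = 14*((12 + 25 - 40) - 4*2) = 14*(-3 - 8) = 14*(-11) = -154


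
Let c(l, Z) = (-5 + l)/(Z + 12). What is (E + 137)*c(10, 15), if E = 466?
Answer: 335/3 ≈ 111.67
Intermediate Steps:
c(l, Z) = (-5 + l)/(12 + Z)
(E + 137)*c(10, 15) = (466 + 137)*((-5 + 10)/(12 + 15)) = 603*(5/27) = 335/3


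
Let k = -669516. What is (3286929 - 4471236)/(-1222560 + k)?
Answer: 394769/630692 ≈ 0.62593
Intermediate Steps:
(3286929 - 4471236)/(-1222560 + k) = (3286929 - 4471236)/(-1222560 - 669516) = -1184307/(-1892076) = -1184307*(-1/1892076) = 394769/630692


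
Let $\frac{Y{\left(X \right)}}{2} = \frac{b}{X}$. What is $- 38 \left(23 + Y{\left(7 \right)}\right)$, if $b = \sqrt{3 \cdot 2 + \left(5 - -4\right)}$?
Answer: $-874 - \frac{76 \sqrt{15}}{7} \approx -916.05$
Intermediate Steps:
$b = \sqrt{15}$ ($b = \sqrt{6 + \left(5 + 4\right)} = \sqrt{6 + 9} = \sqrt{15} \approx 3.873$)
$Y{\left(X \right)} = \frac{2 \sqrt{15}}{X}$ ($Y{\left(X \right)} = 2 \frac{\sqrt{15}}{X} = \frac{2 \sqrt{15}}{X}$)
$- 38 \left(23 + Y{\left(7 \right)}\right) = - 38 \left(23 + \frac{2 \sqrt{15}}{7}\right) = -874 - \frac{76 \sqrt{15}}{7}$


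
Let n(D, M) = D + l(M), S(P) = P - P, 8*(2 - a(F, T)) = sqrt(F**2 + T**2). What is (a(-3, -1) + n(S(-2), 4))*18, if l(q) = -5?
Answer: -54 - 9*sqrt(10)/4 ≈ -61.115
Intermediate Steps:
a(F, T) = 2 - sqrt(F**2 + T**2)/8
S(P) = 0
n(D, M) = -5 + D (n(D, M) = D - 5 = -5 + D)
(a(-3, -1) + n(S(-2), 4))*18 = ((2 - sqrt((-3)**2 + (-1)**2)/8) + (-5 + 0))*18 = ((2 - sqrt(9 + 1)/8) - 5)*18 = ((2 - sqrt(10)/8) - 5)*18 = (-3 - sqrt(10)/8)*18 = -54 - 9*sqrt(10)/4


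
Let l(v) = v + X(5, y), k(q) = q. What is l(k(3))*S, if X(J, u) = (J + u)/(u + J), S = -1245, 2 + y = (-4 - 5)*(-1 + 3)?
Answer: -4980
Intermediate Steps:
y = -20 (y = -2 + (-4 - 5)*(-1 + 3) = -2 - 9*2 = -2 - 18 = -20)
X(J, u) = 1 (X(J, u) = (J + u)/(J + u) = 1)
l(v) = 1 + v (l(v) = v + 1 = 1 + v)
l(k(3))*S = (1 + 3)*(-1245) = 4*(-1245) = -4980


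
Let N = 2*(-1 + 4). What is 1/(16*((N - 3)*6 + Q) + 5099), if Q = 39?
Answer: 1/6011 ≈ 0.00016636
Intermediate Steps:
N = 6 (N = 2*3 = 6)
1/(16*((N - 3)*6 + Q) + 5099) = 1/(16*((6 - 3)*6 + 39) + 5099) = 1/(16*(3*6 + 39) + 5099) = 1/(16*(18 + 39) + 5099) = 1/(16*57 + 5099) = 1/(912 + 5099) = 1/6011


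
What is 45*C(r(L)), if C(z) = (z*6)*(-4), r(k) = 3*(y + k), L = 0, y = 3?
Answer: -9720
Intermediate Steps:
r(k) = 9 + 3*k (r(k) = 3*(3 + k) = 9 + 3*k)
C(z) = -24*z (C(z) = (6*z)*(-4) = -24*z)
45*C(r(L)) = 45*(-24*(9 + 3*0)) = 45*(-24*(9 + 0)) = 45*(-24*9) = 45*(-216) = -9720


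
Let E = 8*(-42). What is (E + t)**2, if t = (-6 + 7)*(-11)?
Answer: 120409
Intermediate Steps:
E = -336
t = -11 (t = 1*(-11) = -11)
(E + t)**2 = (-336 - 11)**2 = (-347)**2 = 120409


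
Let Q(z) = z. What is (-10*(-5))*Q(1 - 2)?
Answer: -50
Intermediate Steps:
(-10*(-5))*Q(1 - 2) = (-10*(-5))*(1 - 2) = 50*(-1) = -50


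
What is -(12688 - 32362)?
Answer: 19674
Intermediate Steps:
-(12688 - 32362) = -1*(-19674) = 19674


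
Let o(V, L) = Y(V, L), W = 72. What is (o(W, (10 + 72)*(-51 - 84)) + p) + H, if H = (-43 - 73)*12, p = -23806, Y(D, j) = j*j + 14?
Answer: 122519716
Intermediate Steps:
Y(D, j) = 14 + j² (Y(D, j) = j² + 14 = 14 + j²)
o(V, L) = 14 + L²
H = -1392 (H = -116*12 = -1392)
(o(W, (10 + 72)*(-51 - 84)) + p) + H = ((14 + ((10 + 72)*(-51 - 84))²) - 23806) - 1392 = ((14 + (82*(-135))²) - 23806) - 1392 = ((14 + (-11070)²) - 23806) - 1392 = ((14 + 122544900) - 23806) - 1392 = (122544914 - 23806) - 1392 = 122521108 - 1392 = 122519716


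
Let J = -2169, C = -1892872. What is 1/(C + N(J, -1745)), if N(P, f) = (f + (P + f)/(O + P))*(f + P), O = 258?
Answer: 1911/9419398442 ≈ 2.0288e-7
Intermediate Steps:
N(P, f) = (P + f)*(f + (P + f)/(258 + P)) (N(P, f) = (f + (P + f)/(258 + P))*(f + P) = (f + (P + f)/(258 + P))*(P + f) = (P + f)*(f + (P + f)/(258 + P)))
1/(C + N(J, -1745)) = 1/(-1892872 + ((-2169)**2 + 259*(-1745)**2 - 2169*(-1745)**2 - 1745*(-2169)**2 + 260*(-2169)*(-1745))/(258 - 2169)) = 1/(-1892872 + (4704561 + 259*3045025 - 2169*3045025 - 1745*4704561 + 984075300)/(-1911)) = 1/(-1892872 - (4704561 + 788661475 - 6604659225 - 8209458945 + 984075300)/1911) = 1/(-1892872 - 1/1911*(-13036676834)) = 1/(-1892872 + 13036676834/1911) = 1/(9419398442/1911) = 1911/9419398442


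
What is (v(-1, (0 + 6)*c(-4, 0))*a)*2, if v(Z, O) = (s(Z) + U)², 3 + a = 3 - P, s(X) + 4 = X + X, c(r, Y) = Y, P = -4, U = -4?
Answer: 800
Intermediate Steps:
s(X) = -4 + 2*X (s(X) = -4 + (X + X) = -4 + 2*X)
a = 4 (a = -3 + (3 - 1*(-4)) = -3 + (3 + 4) = -3 + 7 = 4)
v(Z, O) = (-8 + 2*Z)² (v(Z, O) = ((-4 + 2*Z) - 4)² = (-8 + 2*Z)²)
(v(-1, (0 + 6)*c(-4, 0))*a)*2 = ((4*(-4 - 1)²)*4)*2 = ((4*(-5)²)*4)*2 = ((4*25)*4)*2 = (100*4)*2 = 400*2 = 800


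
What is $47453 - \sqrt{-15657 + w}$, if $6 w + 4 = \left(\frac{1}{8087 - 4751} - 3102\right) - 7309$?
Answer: $47453 - \frac{i \sqrt{48390758189}}{1668} \approx 47453.0 - 131.88 i$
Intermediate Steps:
$w = - \frac{34744439}{20016}$ ($w = - \frac{2}{3} + \frac{\left(\frac{1}{8087 - 4751} - 3102\right) - 7309}{6} = - \frac{2}{3} + \frac{\left(\frac{1}{3336} - 3102\right) - 7309}{6} = - \frac{2}{3} + \frac{- \frac{10348271}{3336} - 7309}{6} = - \frac{2}{3} + \frac{1}{6} \left(- \frac{34731095}{3336}\right) = - \frac{2}{3} - \frac{34731095}{20016} = - \frac{34744439}{20016} \approx -1735.8$)
$47453 - \sqrt{-15657 + w} = 47453 - \sqrt{-15657 - \frac{34744439}{20016}} = 47453 - \sqrt{- \frac{348134951}{20016}} = 47453 - \frac{i \sqrt{48390758189}}{1668}$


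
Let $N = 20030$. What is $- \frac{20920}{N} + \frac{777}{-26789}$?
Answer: $- \frac{8228417}{7665481} \approx -1.0734$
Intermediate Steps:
$- \frac{20920}{N} + \frac{777}{-26789} = - \frac{20920}{20030} + \frac{777}{-26789} = \left(-20920\right) \frac{1}{20030} + 777 \left(- \frac{1}{26789}\right) = - \frac{2092}{2003} - \frac{111}{3827} = - \frac{8228417}{7665481}$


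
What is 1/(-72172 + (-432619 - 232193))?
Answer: -1/736984 ≈ -1.3569e-6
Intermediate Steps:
1/(-72172 + (-432619 - 232193)) = 1/(-72172 - 664812) = 1/(-736984) = -1/736984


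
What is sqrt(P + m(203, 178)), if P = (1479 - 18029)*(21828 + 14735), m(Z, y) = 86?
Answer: 2*I*sqrt(151279391) ≈ 24599.0*I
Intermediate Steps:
P = -605117650 (P = -16550*36563 = -605117650)
sqrt(P + m(203, 178)) = sqrt(-605117650 + 86) = sqrt(-605117564) = 2*I*sqrt(151279391)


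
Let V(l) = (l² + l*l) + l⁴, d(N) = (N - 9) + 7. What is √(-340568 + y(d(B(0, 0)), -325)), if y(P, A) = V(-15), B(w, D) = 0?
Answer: I*√289493 ≈ 538.05*I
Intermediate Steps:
d(N) = -2 + N (d(N) = (-9 + N) + 7 = -2 + N)
V(l) = l⁴ + 2*l² (V(l) = (l² + l²) + l⁴ = 2*l² + l⁴ = l⁴ + 2*l²)
y(P, A) = 51075 (y(P, A) = (-15)²*(2 + (-15)²) = 225*(2 + 225) = 225*227 = 51075)
√(-340568 + y(d(B(0, 0)), -325)) = √(-340568 + 51075) = √(-289493) = I*√289493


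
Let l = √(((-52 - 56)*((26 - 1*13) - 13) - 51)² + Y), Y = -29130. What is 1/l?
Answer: -I*√26529/26529 ≈ -0.0061396*I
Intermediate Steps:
l = I*√26529 (l = √(((-52 - 56)*((26 - 1*13) - 13) - 51)² - 29130) = √((-108*((26 - 13) - 13) - 51)² - 29130) = √((-108*(13 - 13) - 51)² - 29130) = √((-108*0 - 51)² - 29130) = √((0 - 51)² - 29130) = √((-51)² - 29130) = √(2601 - 29130) = √(-26529) = I*√26529 ≈ 162.88*I)
1/l = 1/(I*√26529) = -I*√26529/26529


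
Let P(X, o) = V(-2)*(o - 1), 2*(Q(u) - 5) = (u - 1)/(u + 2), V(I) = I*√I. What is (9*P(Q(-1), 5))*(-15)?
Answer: 1080*I*√2 ≈ 1527.4*I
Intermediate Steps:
V(I) = I^(3/2)
Q(u) = 5 + (-1 + u)/(2*(2 + u)) (Q(u) = 5 + ((u - 1)/(u + 2))/2 = 5 + ((-1 + u)/(2 + u))/2 = 5 + (-1 + u)/(2*(2 + u)))
P(X, o) = -2*I*√2*(-1 + o) (P(X, o) = (-2)^(3/2)*(o - 1) = (-2*I*√2)*(-1 + o) = -2*I*√2*(-1 + o))
(9*P(Q(-1), 5))*(-15) = (9*(2*I*√2*(1 - 1*5)))*(-15) = (9*(2*I*√2*(1 - 5)))*(-15) = (9*(2*I*√2*(-4)))*(-15) = (9*(-8*I*√2))*(-15) = -72*I*√2*(-15) = 1080*I*√2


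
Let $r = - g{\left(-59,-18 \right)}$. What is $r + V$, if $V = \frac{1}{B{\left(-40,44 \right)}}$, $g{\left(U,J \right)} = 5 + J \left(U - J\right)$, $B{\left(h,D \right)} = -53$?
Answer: $- \frac{39380}{53} \approx -743.02$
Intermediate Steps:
$r = -743$ ($r = - (5 - \left(-18\right)^{2} - -1062) = - (5 - 324 + 1062) = \left(-1\right) 743 = -743$)
$V = - \frac{1}{53}$ ($V = \frac{1}{-53} = - \frac{1}{53} \approx -0.018868$)
$r + V = -743 - \frac{1}{53} = - \frac{39380}{53}$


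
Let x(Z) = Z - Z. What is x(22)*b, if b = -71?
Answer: 0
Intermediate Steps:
x(Z) = 0
x(22)*b = 0*(-71) = 0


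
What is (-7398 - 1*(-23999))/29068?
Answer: 1277/2236 ≈ 0.57111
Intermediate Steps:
(-7398 - 1*(-23999))/29068 = (-7398 + 23999)*(1/29068) = 16601*(1/29068) = 1277/2236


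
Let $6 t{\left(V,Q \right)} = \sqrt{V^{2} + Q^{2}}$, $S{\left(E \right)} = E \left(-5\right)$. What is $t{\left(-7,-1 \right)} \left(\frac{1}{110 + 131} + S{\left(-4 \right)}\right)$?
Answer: $\frac{8035 \sqrt{2}}{482} \approx 23.575$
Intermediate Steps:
$S{\left(E \right)} = - 5 E$
$t{\left(V,Q \right)} = \frac{\sqrt{Q^{2} + V^{2}}}{6}$ ($t{\left(V,Q \right)} = \frac{\sqrt{V^{2} + Q^{2}}}{6} = \frac{\sqrt{Q^{2} + V^{2}}}{6}$)
$t{\left(-7,-1 \right)} \left(\frac{1}{110 + 131} + S{\left(-4 \right)}\right) = \frac{\sqrt{\left(-1\right)^{2} + \left(-7\right)^{2}}}{6} \left(\frac{1}{110 + 131} - -20\right) = \frac{\sqrt{1 + 49}}{6} \left(\frac{1}{241} + 20\right) = \frac{\sqrt{50}}{6} \left(\frac{1}{241} + 20\right) = \frac{5 \sqrt{2}}{6} \cdot \frac{4821}{241} = \frac{8035 \sqrt{2}}{482}$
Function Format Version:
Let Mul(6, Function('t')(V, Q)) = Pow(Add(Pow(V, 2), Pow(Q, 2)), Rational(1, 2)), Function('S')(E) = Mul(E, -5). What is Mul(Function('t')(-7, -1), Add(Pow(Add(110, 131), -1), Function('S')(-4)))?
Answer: Mul(Rational(8035, 482), Pow(2, Rational(1, 2))) ≈ 23.575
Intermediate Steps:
Function('S')(E) = Mul(-5, E)
Function('t')(V, Q) = Mul(Rational(1, 6), Pow(Add(Pow(Q, 2), Pow(V, 2)), Rational(1, 2))) (Function('t')(V, Q) = Mul(Rational(1, 6), Pow(Add(Pow(V, 2), Pow(Q, 2)), Rational(1, 2))) = Mul(Rational(1, 6), Pow(Add(Pow(Q, 2), Pow(V, 2)), Rational(1, 2))))
Mul(Function('t')(-7, -1), Add(Pow(Add(110, 131), -1), Function('S')(-4))) = Mul(Mul(Rational(1, 6), Pow(Add(Pow(-1, 2), Pow(-7, 2)), Rational(1, 2))), Add(Pow(Add(110, 131), -1), Mul(-5, -4))) = Mul(Mul(Rational(1, 6), Pow(Add(1, 49), Rational(1, 2))), Add(Pow(241, -1), 20)) = Mul(Mul(Rational(1, 6), Pow(50, Rational(1, 2))), Add(Rational(1, 241), 20)) = Mul(Mul(Rational(1, 6), Mul(5, Pow(2, Rational(1, 2)))), Rational(4821, 241)) = Mul(Mul(Rational(5, 6), Pow(2, Rational(1, 2))), Rational(4821, 241)) = Mul(Rational(8035, 482), Pow(2, Rational(1, 2)))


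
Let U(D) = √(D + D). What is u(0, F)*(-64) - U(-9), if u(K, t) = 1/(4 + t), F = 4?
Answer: -8 - 3*I*√2 ≈ -8.0 - 4.2426*I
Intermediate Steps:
U(D) = √2*√D (U(D) = √(2*D) = √2*√D)
u(0, F)*(-64) - U(-9) = -64/(4 + 4) - √2*√(-9) = -64/8 - √2*3*I = (⅛)*(-64) - 3*I*√2 = -8 - 3*I*√2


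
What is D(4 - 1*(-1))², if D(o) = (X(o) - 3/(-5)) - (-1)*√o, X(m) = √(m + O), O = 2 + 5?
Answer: (3 + 5*√5 + 10*√3)²/25 ≈ 39.692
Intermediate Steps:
O = 7
X(m) = √(7 + m) (X(m) = √(m + 7) = √(7 + m))
D(o) = ⅗ + √o + √(7 + o) (D(o) = (√(7 + o) - 3/(-5)) - (-1)*√o = (√(7 + o) - 3*(-⅕)) + √o = (√(7 + o) + ⅗) + √o = (⅗ + √(7 + o)) + √o = ⅗ + √o + √(7 + o))
D(4 - 1*(-1))² = (⅗ + √(4 - 1*(-1)) + √(7 + (4 - 1*(-1))))² = (⅗ + √(4 + 1) + √(7 + (4 + 1)))² = (⅗ + √5 + √(7 + 5))² = (⅗ + √5 + √12)² = (⅗ + √5 + 2*√3)²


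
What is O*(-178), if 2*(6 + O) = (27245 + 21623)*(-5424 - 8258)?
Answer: 59506466932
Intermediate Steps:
O = -334305994 (O = -6 + ((27245 + 21623)*(-5424 - 8258))/2 = -6 + (48868*(-13682))/2 = -6 + (½)*(-668611976) = -6 - 334305988 = -334305994)
O*(-178) = -334305994*(-178) = 59506466932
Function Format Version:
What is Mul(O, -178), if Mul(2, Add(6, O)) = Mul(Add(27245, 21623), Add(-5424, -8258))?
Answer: 59506466932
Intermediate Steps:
O = -334305994 (O = Add(-6, Mul(Rational(1, 2), Mul(Add(27245, 21623), Add(-5424, -8258)))) = Add(-6, Mul(Rational(1, 2), Mul(48868, -13682))) = Add(-6, Mul(Rational(1, 2), -668611976)) = Add(-6, -334305988) = -334305994)
Mul(O, -178) = Mul(-334305994, -178) = 59506466932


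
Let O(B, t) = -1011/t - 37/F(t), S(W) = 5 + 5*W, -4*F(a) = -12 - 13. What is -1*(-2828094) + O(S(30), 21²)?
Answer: 10393215269/3675 ≈ 2.8281e+6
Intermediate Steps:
F(a) = 25/4 (F(a) = -(-12 - 13)/4 = -¼*(-25) = 25/4)
O(B, t) = -148/25 - 1011/t (O(B, t) = -1011/t - 37/25/4 = -1011/t - 37*4/25 = -1011/t - 148/25 = -148/25 - 1011/t)
-1*(-2828094) + O(S(30), 21²) = -1*(-2828094) + (-148/25 - 1011/(21²)) = 2828094 + (-148/25 - 1011/441) = 2828094 + (-148/25 - 1011*1/441) = 2828094 + (-148/25 - 337/147) = 2828094 - 30181/3675 = 10393215269/3675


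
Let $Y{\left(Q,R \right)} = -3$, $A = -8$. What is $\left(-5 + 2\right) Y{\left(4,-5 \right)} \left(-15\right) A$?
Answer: $1080$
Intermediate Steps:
$\left(-5 + 2\right) Y{\left(4,-5 \right)} \left(-15\right) A = \left(-5 + 2\right) \left(-3\right) \left(-15\right) \left(-8\right) = \left(-3\right) \left(-3\right) \left(-15\right) \left(-8\right) = 9 \left(-15\right) \left(-8\right) = \left(-135\right) \left(-8\right) = 1080$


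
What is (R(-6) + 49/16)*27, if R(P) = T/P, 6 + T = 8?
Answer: 1179/16 ≈ 73.688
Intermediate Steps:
T = 2 (T = -6 + 8 = 2)
R(P) = 2/P
(R(-6) + 49/16)*27 = (2/(-6) + 49/16)*27 = (2*(-⅙) + 49*(1/16))*27 = (-⅓ + 49/16)*27 = (131/48)*27 = 1179/16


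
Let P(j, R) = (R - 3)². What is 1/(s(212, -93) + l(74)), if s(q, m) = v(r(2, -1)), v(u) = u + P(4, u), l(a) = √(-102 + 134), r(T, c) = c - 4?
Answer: 59/3449 - 4*√2/3449 ≈ 0.015466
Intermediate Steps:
r(T, c) = -4 + c
l(a) = 4*√2 (l(a) = √32 = 4*√2)
P(j, R) = (-3 + R)²
v(u) = u + (-3 + u)²
s(q, m) = 59 (s(q, m) = (-4 - 1) + (-3 + (-4 - 1))² = -5 + (-3 - 5)² = -5 + (-8)² = -5 + 64 = 59)
1/(s(212, -93) + l(74)) = 1/(59 + 4*√2)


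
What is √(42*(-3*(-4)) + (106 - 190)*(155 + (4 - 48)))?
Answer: 42*I*√5 ≈ 93.915*I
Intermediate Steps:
√(42*(-3*(-4)) + (106 - 190)*(155 + (4 - 48))) = √(42*12 - 84*(155 - 44)) = √(504 - 84*111) = √(504 - 9324) = √(-8820) = 42*I*√5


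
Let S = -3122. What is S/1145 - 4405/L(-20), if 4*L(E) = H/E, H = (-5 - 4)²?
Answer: 403245118/92745 ≈ 4347.9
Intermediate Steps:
H = 81 (H = (-9)² = 81)
L(E) = 81/(4*E) (L(E) = (81/E)/4 = 81/(4*E))
S/1145 - 4405/L(-20) = -3122/1145 - 4405/((81/4)/(-20)) = -3122*1/1145 - 4405/((81/4)*(-1/20)) = -3122/1145 - 4405/(-81/80) = -3122/1145 - 4405*(-80/81) = -3122/1145 + 352400/81 = 403245118/92745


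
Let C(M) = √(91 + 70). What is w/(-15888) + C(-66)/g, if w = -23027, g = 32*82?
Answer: 23027/15888 + √161/2624 ≈ 1.4542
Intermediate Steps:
g = 2624
C(M) = √161
w/(-15888) + C(-66)/g = -23027/(-15888) + √161/2624 = -23027*(-1/15888) + √161*(1/2624) = 23027/15888 + √161/2624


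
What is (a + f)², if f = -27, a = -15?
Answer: 1764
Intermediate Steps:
(a + f)² = (-15 - 27)² = (-42)² = 1764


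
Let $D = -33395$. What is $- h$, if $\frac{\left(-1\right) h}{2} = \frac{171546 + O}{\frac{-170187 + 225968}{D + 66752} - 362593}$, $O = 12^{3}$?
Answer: $- \frac{2889950409}{3023739730} \approx -0.95575$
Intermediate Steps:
$O = 1728$
$h = \frac{2889950409}{3023739730}$ ($h = - 2 \frac{171546 + 1728}{\frac{-170187 + 225968}{-33395 + 66752} - 362593} = - 2 \frac{173274}{\frac{55781}{33357} - 362593} = - 2 \frac{173274}{- \frac{12094958920}{33357}} = - 2 \cdot 173274 \left(- \frac{33357}{12094958920}\right) = \left(-2\right) \left(- \frac{2889950409}{6047479460}\right) = \frac{2889950409}{3023739730} \approx 0.95575$)
$- h = \left(-1\right) \frac{2889950409}{3023739730} = - \frac{2889950409}{3023739730}$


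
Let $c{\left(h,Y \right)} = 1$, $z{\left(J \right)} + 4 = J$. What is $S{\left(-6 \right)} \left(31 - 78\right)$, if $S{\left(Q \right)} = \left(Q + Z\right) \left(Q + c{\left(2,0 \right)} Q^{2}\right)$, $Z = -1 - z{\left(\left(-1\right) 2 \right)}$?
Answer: $1410$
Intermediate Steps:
$z{\left(J \right)} = -4 + J$
$Z = 5$ ($Z = -1 - \left(-4 - 2\right) = -1 - -6 = -1 + 6 = 5$)
$S{\left(Q \right)} = \left(5 + Q\right) \left(Q + Q^{2}\right)$ ($S{\left(Q \right)} = \left(Q + 5\right) \left(Q + 1 Q^{2}\right) = \left(5 + Q\right) \left(Q + Q^{2}\right)$)
$S{\left(-6 \right)} \left(31 - 78\right) = - 6 \left(5 + \left(-6\right)^{2} + 6 \left(-6\right)\right) \left(31 - 78\right) = - 6 \left(5 + 36 - 36\right) \left(-47\right) = \left(-6\right) 5 \left(-47\right) = \left(-30\right) \left(-47\right) = 1410$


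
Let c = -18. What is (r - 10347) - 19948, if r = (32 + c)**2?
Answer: -30099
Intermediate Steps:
r = 196 (r = (32 - 18)**2 = 14**2 = 196)
(r - 10347) - 19948 = (196 - 10347) - 19948 = -10151 - 19948 = -30099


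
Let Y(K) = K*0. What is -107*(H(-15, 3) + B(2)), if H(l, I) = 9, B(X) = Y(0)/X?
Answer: -963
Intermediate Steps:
Y(K) = 0
B(X) = 0 (B(X) = 0/X = 0)
-107*(H(-15, 3) + B(2)) = -107*(9 + 0) = -107*9 = -963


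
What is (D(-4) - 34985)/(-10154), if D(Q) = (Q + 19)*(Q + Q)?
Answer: 35105/10154 ≈ 3.4573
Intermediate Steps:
D(Q) = 2*Q*(19 + Q) (D(Q) = (19 + Q)*(2*Q) = 2*Q*(19 + Q))
(D(-4) - 34985)/(-10154) = (2*(-4)*(19 - 4) - 34985)/(-10154) = (2*(-4)*15 - 34985)*(-1/10154) = (-120 - 34985)*(-1/10154) = -35105*(-1/10154) = 35105/10154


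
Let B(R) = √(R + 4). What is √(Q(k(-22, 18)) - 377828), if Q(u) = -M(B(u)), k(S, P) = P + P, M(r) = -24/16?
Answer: I*√1511306/2 ≈ 614.68*I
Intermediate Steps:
B(R) = √(4 + R)
M(r) = -3/2 (M(r) = -24*1/16 = -3/2)
k(S, P) = 2*P
Q(u) = 3/2 (Q(u) = -1*(-3/2) = 3/2)
√(Q(k(-22, 18)) - 377828) = √(3/2 - 377828) = √(-755653/2) = I*√1511306/2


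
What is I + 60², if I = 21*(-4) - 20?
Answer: 3496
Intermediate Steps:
I = -104 (I = -84 - 20 = -104)
I + 60² = -104 + 60² = -104 + 3600 = 3496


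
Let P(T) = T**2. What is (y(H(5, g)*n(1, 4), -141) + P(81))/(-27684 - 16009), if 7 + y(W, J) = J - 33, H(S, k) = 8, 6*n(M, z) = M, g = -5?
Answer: -6380/43693 ≈ -0.14602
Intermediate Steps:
n(M, z) = M/6
y(W, J) = -40 + J (y(W, J) = -7 + (J - 33) = -7 + (-33 + J) = -40 + J)
(y(H(5, g)*n(1, 4), -141) + P(81))/(-27684 - 16009) = ((-40 - 141) + 81**2)/(-27684 - 16009) = (-181 + 6561)/(-43693) = 6380*(-1/43693) = -6380/43693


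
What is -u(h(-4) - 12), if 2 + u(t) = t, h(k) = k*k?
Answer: -2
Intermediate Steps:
h(k) = k**2
u(t) = -2 + t
-u(h(-4) - 12) = -(-2 + ((-4)**2 - 12)) = -(-2 + (16 - 12)) = -(-2 + 4) = -1*2 = -2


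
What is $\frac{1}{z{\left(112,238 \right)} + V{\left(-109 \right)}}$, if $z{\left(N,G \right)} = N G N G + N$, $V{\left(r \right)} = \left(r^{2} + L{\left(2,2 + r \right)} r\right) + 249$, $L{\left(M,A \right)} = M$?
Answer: $\frac{1}{710554360} \approx 1.4074 \cdot 10^{-9}$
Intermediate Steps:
$V{\left(r \right)} = 249 + r^{2} + 2 r$ ($V{\left(r \right)} = \left(r^{2} + 2 r\right) + 249 = 249 + r^{2} + 2 r$)
$z{\left(N,G \right)} = N + G^{2} N^{2}$ ($z{\left(N,G \right)} = G N N G + N = G N^{2} G + N = G^{2} N^{2} + N = N + G^{2} N^{2}$)
$\frac{1}{z{\left(112,238 \right)} + V{\left(-109 \right)}} = \frac{1}{112 \left(1 + 112 \cdot 238^{2}\right) + \left(249 + \left(-109\right)^{2} + 2 \left(-109\right)\right)} = \frac{1}{112 \left(1 + 112 \cdot 56644\right) + \left(249 + 11881 - 218\right)} = \frac{1}{112 \left(1 + 6344128\right) + 11912} = \frac{1}{112 \cdot 6344129 + 11912} = \frac{1}{710542448 + 11912} = \frac{1}{710554360}$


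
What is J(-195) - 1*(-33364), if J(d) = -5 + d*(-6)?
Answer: 34529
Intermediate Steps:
J(d) = -5 - 6*d
J(-195) - 1*(-33364) = (-5 - 6*(-195)) - 1*(-33364) = (-5 + 1170) + 33364 = 1165 + 33364 = 34529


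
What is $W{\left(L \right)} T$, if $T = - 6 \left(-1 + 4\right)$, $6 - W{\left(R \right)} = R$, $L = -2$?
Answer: $-144$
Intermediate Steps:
$W{\left(R \right)} = 6 - R$
$T = -18$ ($T = \left(-6\right) 3 = -18$)
$W{\left(L \right)} T = \left(6 - -2\right) \left(-18\right) = \left(6 + 2\right) \left(-18\right) = 8 \left(-18\right) = -144$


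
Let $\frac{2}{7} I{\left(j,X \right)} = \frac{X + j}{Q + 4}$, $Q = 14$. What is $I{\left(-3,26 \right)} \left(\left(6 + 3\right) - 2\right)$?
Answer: $\frac{1127}{36} \approx 31.306$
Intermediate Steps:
$I{\left(j,X \right)} = \frac{7 X}{36} + \frac{7 j}{36}$ ($I{\left(j,X \right)} = \frac{7 \frac{X + j}{14 + 4}}{2} = \frac{7 \frac{X + j}{18}}{2} = \frac{7 \left(X + j\right) \frac{1}{18}}{2} = \frac{7 \left(\frac{X}{18} + \frac{j}{18}\right)}{2} = \frac{7 X}{36} + \frac{7 j}{36}$)
$I{\left(-3,26 \right)} \left(\left(6 + 3\right) - 2\right) = \left(\frac{7}{36} \cdot 26 + \frac{7}{36} \left(-3\right)\right) \left(\left(6 + 3\right) - 2\right) = \left(\frac{91}{18} - \frac{7}{12}\right) \left(9 - 2\right) = \frac{161}{36} \cdot 7 = \frac{1127}{36}$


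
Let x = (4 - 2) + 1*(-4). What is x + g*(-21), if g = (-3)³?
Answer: 565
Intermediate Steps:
g = -27
x = -2 (x = 2 - 4 = -2)
x + g*(-21) = -2 - 27*(-21) = -2 + 567 = 565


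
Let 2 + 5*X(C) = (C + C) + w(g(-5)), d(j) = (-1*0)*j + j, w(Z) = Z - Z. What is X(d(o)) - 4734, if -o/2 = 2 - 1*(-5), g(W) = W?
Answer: -4740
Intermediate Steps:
o = -14 (o = -2*(2 - 1*(-5)) = -2*(2 + 5) = -2*7 = -14)
w(Z) = 0
d(j) = j (d(j) = 0*j + j = 0 + j = j)
X(C) = -⅖ + 2*C/5 (X(C) = -⅖ + ((C + C) + 0)/5 = -⅖ + (2*C + 0)/5 = -⅖ + (2*C)/5 = -⅖ + 2*C/5)
X(d(o)) - 4734 = (-⅖ + (⅖)*(-14)) - 4734 = (-⅖ - 28/5) - 4734 = -6 - 4734 = -4740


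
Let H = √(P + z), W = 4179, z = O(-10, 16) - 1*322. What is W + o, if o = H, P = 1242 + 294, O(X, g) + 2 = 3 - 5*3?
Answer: 4179 + 20*√3 ≈ 4213.6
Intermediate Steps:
O(X, g) = -14 (O(X, g) = -2 + (3 - 5*3) = -2 + (3 - 15) = -2 - 12 = -14)
P = 1536
z = -336 (z = -14 - 1*322 = -14 - 322 = -336)
H = 20*√3 (H = √(1536 - 336) = √1200 = 20*√3 ≈ 34.641)
o = 20*√3 ≈ 34.641
W + o = 4179 + 20*√3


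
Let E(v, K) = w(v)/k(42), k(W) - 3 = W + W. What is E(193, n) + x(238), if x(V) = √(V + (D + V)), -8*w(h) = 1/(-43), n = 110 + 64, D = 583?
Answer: 1/29928 + √1059 ≈ 32.542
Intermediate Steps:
k(W) = 3 + 2*W (k(W) = 3 + (W + W) = 3 + 2*W)
n = 174
w(h) = 1/344 (w(h) = -⅛/(-43) = -⅛*(-1/43) = 1/344)
E(v, K) = 1/29928 (E(v, K) = 1/(344*(3 + 2*42)) = 1/(344*(3 + 84)) = (1/344)/87 = (1/344)*(1/87) = 1/29928)
x(V) = √(583 + 2*V) (x(V) = √(V + (583 + V)) = √(583 + 2*V))
E(193, n) + x(238) = 1/29928 + √(583 + 2*238) = 1/29928 + √(583 + 476) = 1/29928 + √1059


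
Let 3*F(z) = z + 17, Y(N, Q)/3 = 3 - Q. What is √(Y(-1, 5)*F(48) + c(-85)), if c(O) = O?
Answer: I*√215 ≈ 14.663*I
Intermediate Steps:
Y(N, Q) = 9 - 3*Q (Y(N, Q) = 3*(3 - Q) = 9 - 3*Q)
F(z) = 17/3 + z/3 (F(z) = (z + 17)/3 = (17 + z)/3 = 17/3 + z/3)
√(Y(-1, 5)*F(48) + c(-85)) = √((9 - 3*5)*(17/3 + (⅓)*48) - 85) = √((9 - 15)*(17/3 + 16) - 85) = √(-6*65/3 - 85) = √(-130 - 85) = √(-215) = I*√215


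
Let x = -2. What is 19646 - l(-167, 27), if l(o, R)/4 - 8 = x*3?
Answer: 19638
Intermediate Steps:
l(o, R) = 8 (l(o, R) = 32 + 4*(-2*3) = 32 + 4*(-6) = 32 - 24 = 8)
19646 - l(-167, 27) = 19646 - 1*8 = 19646 - 8 = 19638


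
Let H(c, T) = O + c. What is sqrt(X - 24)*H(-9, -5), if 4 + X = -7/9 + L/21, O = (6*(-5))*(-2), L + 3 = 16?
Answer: 17*I*sqrt(12418)/7 ≈ 270.63*I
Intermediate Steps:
L = 13 (L = -3 + 16 = 13)
O = 60 (O = -30*(-2) = 60)
X = -262/63 (X = -4 + (-7/9 + 13/21) = -4 - 10/63 = -262/63 ≈ -4.1587)
H(c, T) = 60 + c
sqrt(X - 24)*H(-9, -5) = sqrt(-262/63 - 24)*(60 - 9) = sqrt(-1774/63)*51 = (I*sqrt(12418)/21)*51 = 17*I*sqrt(12418)/7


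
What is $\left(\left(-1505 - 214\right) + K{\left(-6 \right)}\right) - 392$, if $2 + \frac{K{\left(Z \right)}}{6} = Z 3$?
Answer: $-2231$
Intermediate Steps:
$K{\left(Z \right)} = -12 + 18 Z$ ($K{\left(Z \right)} = -12 + 6 Z 3 = -12 + 6 \cdot 3 Z = -12 + 18 Z$)
$\left(\left(-1505 - 214\right) + K{\left(-6 \right)}\right) - 392 = \left(\left(-1505 - 214\right) + \left(-12 + 18 \left(-6\right)\right)\right) - 392 = \left(-1719 - 120\right) + \left(14 - 406\right) = \left(-1719 - 120\right) - 392 = -1839 - 392 = -2231$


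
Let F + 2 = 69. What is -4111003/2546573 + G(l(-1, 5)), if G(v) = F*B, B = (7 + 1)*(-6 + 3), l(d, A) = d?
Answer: -4099000387/2546573 ≈ -1609.6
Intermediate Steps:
F = 67 (F = -2 + 69 = 67)
B = -24 (B = 8*(-3) = -24)
G(v) = -1608 (G(v) = 67*(-24) = -1608)
-4111003/2546573 + G(l(-1, 5)) = -4111003/2546573 - 1608 = -4099000387/2546573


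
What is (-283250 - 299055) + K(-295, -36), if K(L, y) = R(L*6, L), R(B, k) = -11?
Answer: -582316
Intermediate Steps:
K(L, y) = -11
(-283250 - 299055) + K(-295, -36) = (-283250 - 299055) - 11 = -582305 - 11 = -582316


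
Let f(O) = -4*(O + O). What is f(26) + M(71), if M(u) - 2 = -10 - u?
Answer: -287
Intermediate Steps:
M(u) = -8 - u (M(u) = 2 + (-10 - u) = -8 - u)
f(O) = -8*O
f(26) + M(71) = -8*26 + (-8 - 1*71) = -208 + (-8 - 71) = -208 - 79 = -287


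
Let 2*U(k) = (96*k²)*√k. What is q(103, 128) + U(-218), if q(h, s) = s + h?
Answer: 231 + 2281152*I*√218 ≈ 231.0 + 3.3681e+7*I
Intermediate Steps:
q(h, s) = h + s
U(k) = 48*k^(5/2) (U(k) = ((96*k²)*√k)/2 = (96*k^(5/2))/2 = 48*k^(5/2))
q(103, 128) + U(-218) = (103 + 128) + 48*(-218)^(5/2) = 231 + 48*(47524*I*√218) = 231 + 2281152*I*√218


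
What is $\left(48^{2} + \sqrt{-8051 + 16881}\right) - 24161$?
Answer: $-21857 + \sqrt{8830} \approx -21763.0$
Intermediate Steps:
$\left(48^{2} + \sqrt{-8051 + 16881}\right) - 24161 = \left(2304 + \sqrt{8830}\right) - 24161 = -21857 + \sqrt{8830}$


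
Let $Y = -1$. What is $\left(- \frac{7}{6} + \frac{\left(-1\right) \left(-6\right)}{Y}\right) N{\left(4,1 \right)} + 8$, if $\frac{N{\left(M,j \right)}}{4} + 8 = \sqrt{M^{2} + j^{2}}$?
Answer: $\frac{712}{3} - \frac{86 \sqrt{17}}{3} \approx 119.14$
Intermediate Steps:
$N{\left(M,j \right)} = -32 + 4 \sqrt{M^{2} + j^{2}}$
$\left(- \frac{7}{6} + \frac{\left(-1\right) \left(-6\right)}{Y}\right) N{\left(4,1 \right)} + 8 = \left(- \frac{7}{6} + \frac{\left(-1\right) \left(-6\right)}{-1}\right) \left(-32 + 4 \sqrt{4^{2} + 1^{2}}\right) + 8 = \left(\left(-7\right) \frac{1}{6} + 6 \left(-1\right)\right) \left(-32 + 4 \sqrt{16 + 1}\right) + 8 = \left(- \frac{7}{6} - 6\right) \left(-32 + 4 \sqrt{17}\right) + 8 = - \frac{43 \left(-32 + 4 \sqrt{17}\right)}{6} + 8 = \left(\frac{688}{3} - \frac{86 \sqrt{17}}{3}\right) + 8 = \frac{712}{3} - \frac{86 \sqrt{17}}{3}$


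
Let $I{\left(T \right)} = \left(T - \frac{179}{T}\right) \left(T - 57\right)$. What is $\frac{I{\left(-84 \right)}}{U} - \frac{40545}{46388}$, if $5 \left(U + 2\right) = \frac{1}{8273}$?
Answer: $- \frac{77537417757665}{13431714982} \approx -5772.7$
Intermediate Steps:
$U = - \frac{82729}{41365}$ ($U = -2 + \frac{1}{5 \cdot 8273} = -2 + \frac{1}{5} \cdot \frac{1}{8273} = -2 + \frac{1}{41365} = - \frac{82729}{41365} \approx -2.0$)
$I{\left(T \right)} = \left(-57 + T\right) \left(T - \frac{179}{T}\right)$ ($I{\left(T \right)} = \left(T - \frac{179}{T}\right) \left(-57 + T\right) = \left(-57 + T\right) \left(T - \frac{179}{T}\right)$)
$\frac{I{\left(-84 \right)}}{U} - \frac{40545}{46388} = \frac{-179 + \left(-84\right)^{2} - -4788 + \frac{10203}{-84}}{- \frac{82729}{41365}} - \frac{40545}{46388} = \left(-179 + 7056 + 4788 + 10203 \left(- \frac{1}{84}\right)\right) \left(- \frac{41365}{82729}\right) - \frac{40545}{46388} = \left(-179 + 7056 + 4788 - \frac{3401}{28}\right) \left(- \frac{41365}{82729}\right) - \frac{40545}{46388} = \frac{323219}{28} \left(- \frac{41365}{82729}\right) - \frac{40545}{46388} = - \frac{13369953935}{2316412} - \frac{40545}{46388} = - \frac{77537417757665}{13431714982}$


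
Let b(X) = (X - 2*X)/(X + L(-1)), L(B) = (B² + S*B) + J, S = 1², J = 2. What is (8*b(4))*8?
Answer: -128/3 ≈ -42.667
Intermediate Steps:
S = 1
L(B) = 2 + B + B² (L(B) = (B² + 1*B) + 2 = (B² + B) + 2 = (B + B²) + 2 = 2 + B + B²)
b(X) = -X/(2 + X) (b(X) = (X - 2*X)/(X + (2 - 1 + (-1)²)) = (-X)/(X + (2 - 1 + 1)) = (-X)/(X + 2) = (-X)/(2 + X) = -X/(2 + X))
(8*b(4))*8 = (8*(-1*4/(2 + 4)))*8 = (8*(-1*4/6))*8 = (8*(-1*4*⅙))*8 = (8*(-⅔))*8 = -16/3*8 = -128/3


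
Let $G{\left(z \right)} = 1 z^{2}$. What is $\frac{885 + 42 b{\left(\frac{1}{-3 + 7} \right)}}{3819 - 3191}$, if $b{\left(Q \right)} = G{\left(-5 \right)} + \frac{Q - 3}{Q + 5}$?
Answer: $\frac{1913}{628} \approx 3.0462$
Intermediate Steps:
$G{\left(z \right)} = z^{2}$
$b{\left(Q \right)} = 25 + \frac{-3 + Q}{5 + Q}$ ($b{\left(Q \right)} = \left(-5\right)^{2} + \frac{Q - 3}{Q + 5} = 25 + \frac{-3 + Q}{5 + Q}$)
$\frac{885 + 42 b{\left(\frac{1}{-3 + 7} \right)}}{3819 - 3191} = \frac{885 + 42 \frac{2 \left(61 + \frac{13}{-3 + 7}\right)}{5 + \frac{1}{-3 + 7}}}{3819 - 3191} = \frac{885 + 42 \frac{2 \left(61 + \frac{13}{4}\right)}{5 + \frac{1}{4}}}{628} = \left(885 + 42 \frac{2 \left(61 + 13 \cdot \frac{1}{4}\right)}{5 + \frac{1}{4}}\right) \frac{1}{628} = \left(885 + 42 \frac{2 \left(61 + \frac{13}{4}\right)}{\frac{21}{4}}\right) \frac{1}{628} = \left(885 + 42 \cdot 2 \cdot \frac{4}{21} \cdot \frac{257}{4}\right) \frac{1}{628} = \left(885 + 42 \cdot \frac{514}{21}\right) \frac{1}{628} = \left(885 + 1028\right) \frac{1}{628} = 1913 \cdot \frac{1}{628} = \frac{1913}{628}$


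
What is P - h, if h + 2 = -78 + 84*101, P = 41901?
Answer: 33497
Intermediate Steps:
h = 8404 (h = -2 + (-78 + 84*101) = -2 + (-78 + 8484) = -2 + 8406 = 8404)
P - h = 41901 - 1*8404 = 41901 - 8404 = 33497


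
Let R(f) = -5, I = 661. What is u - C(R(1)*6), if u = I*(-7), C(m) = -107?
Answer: -4520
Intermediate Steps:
u = -4627 (u = 661*(-7) = -4627)
u - C(R(1)*6) = -4627 - 1*(-107) = -4627 + 107 = -4520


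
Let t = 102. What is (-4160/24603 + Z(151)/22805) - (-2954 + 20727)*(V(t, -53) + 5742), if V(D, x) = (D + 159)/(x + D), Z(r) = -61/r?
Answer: -60578671380935106346/593052485655 ≈ -1.0215e+8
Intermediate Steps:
V(D, x) = (159 + D)/(D + x)
(-4160/24603 + Z(151)/22805) - (-2954 + 20727)*(V(t, -53) + 5742) = (-4160/24603 - 61/151/22805) - (-2954 + 20727)*((159 + 102)/(102 - 53) + 5742) = (-4160*1/24603 - 61*1/151*(1/22805)) - 17773*(261/49 + 5742) = (-4160/24603 - 61/151*1/22805) - 17773*((1/49)*261 + 5742) = (-4160/24603 - 61/3443555) - 17773*(261/49 + 5742) = -14326689583/84721783665 - 17773*281619/49 = -14326689583/84721783665 - 1*715030641/7 = -14326689583/84721783665 - 715030641/7 = -60578671380935106346/593052485655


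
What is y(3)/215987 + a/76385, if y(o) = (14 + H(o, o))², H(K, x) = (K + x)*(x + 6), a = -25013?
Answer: -5049278591/16498166995 ≈ -0.30605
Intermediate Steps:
H(K, x) = (6 + x)*(K + x) (H(K, x) = (K + x)*(6 + x) = (6 + x)*(K + x))
y(o) = (14 + 2*o² + 12*o)² (y(o) = (14 + (o² + 6*o + 6*o + o*o))² = (14 + (o² + 6*o + 6*o + o²))² = (14 + (2*o² + 12*o))² = (14 + 2*o² + 12*o)²)
y(3)/215987 + a/76385 = (4*(7 + 3² + 6*3)²)/215987 - 25013/76385 = (4*(7 + 9 + 18)²)*(1/215987) - 25013*1/76385 = (4*34²)*(1/215987) - 25013/76385 = (4*1156)*(1/215987) - 25013/76385 = 4624*(1/215987) - 25013/76385 = 4624/215987 - 25013/76385 = -5049278591/16498166995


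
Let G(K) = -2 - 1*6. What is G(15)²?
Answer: 64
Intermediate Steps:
G(K) = -8 (G(K) = -2 - 6 = -8)
G(15)² = (-8)² = 64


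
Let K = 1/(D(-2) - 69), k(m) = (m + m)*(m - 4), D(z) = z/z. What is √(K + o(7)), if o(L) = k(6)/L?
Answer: 5*√7735/238 ≈ 1.8477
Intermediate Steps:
D(z) = 1
k(m) = 2*m*(-4 + m) (k(m) = (2*m)*(-4 + m) = 2*m*(-4 + m))
K = -1/68 (K = 1/(1 - 69) = 1/(-68) = -1/68 ≈ -0.014706)
o(L) = 24/L (o(L) = (2*6*(-4 + 6))/L = (2*6*2)/L = 24/L)
√(K + o(7)) = √(-1/68 + 24/7) = √(1625/476) = 5*√7735/238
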